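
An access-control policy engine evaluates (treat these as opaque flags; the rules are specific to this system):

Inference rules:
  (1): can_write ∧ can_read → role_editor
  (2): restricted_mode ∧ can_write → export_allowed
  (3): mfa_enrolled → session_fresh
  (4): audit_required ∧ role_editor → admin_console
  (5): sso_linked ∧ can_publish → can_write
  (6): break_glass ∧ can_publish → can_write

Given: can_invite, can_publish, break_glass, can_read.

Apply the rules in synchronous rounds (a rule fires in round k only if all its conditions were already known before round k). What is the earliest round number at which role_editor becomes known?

Round 1: (6) [break_glass ∧ can_publish → can_write]. New: can_write.
Round 2: (1) [can_write ∧ can_read → role_editor]. New: role_editor.
role_editor first appears in round 2.

2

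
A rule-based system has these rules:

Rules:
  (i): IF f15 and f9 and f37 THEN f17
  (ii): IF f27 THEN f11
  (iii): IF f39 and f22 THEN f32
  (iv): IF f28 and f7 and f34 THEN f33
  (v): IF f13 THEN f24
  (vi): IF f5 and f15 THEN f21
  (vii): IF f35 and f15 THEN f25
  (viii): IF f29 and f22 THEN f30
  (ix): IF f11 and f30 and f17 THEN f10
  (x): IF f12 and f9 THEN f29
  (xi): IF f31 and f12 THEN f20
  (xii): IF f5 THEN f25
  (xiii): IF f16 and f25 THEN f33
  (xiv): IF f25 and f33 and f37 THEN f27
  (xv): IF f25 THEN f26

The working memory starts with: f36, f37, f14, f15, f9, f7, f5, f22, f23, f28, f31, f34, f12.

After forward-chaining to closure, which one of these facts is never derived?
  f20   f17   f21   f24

[1] (i) [IF f15 and f9 and f37 THEN f17]; (iv) [IF f28 and f7 and f34 THEN f33]; (vi) [IF f5 and f15 THEN f21]; (x) [IF f12 and f9 THEN f29]; (xi) [IF f31 and f12 THEN f20]; (xii) [IF f5 THEN f25]. ⇒ new: f17, f33, f21, f29, f20, f25.
[2] (viii) [IF f29 and f22 THEN f30]; (xiv) [IF f25 and f33 and f37 THEN f27]; (xv) [IF f25 THEN f26]. ⇒ new: f30, f27, f26.
[3] (ii) [IF f27 THEN f11]. ⇒ new: f11.
[4] (ix) [IF f11 and f30 and f17 THEN f10]. ⇒ new: f10.
Derived: f20 (round 1), f21 (round 1), f17 (round 1). f24 never appears in any round.

f24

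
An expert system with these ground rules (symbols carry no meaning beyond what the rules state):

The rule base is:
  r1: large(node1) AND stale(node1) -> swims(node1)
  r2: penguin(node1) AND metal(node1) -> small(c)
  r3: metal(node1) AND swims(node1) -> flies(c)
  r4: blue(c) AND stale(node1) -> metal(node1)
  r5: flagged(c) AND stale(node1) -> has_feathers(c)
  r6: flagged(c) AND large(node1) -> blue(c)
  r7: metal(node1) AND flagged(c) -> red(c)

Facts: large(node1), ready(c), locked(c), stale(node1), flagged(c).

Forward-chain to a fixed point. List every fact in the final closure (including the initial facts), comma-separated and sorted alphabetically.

blue(c), flagged(c), flies(c), has_feathers(c), large(node1), locked(c), metal(node1), ready(c), red(c), stale(node1), swims(node1)

Round 1 — r1, r5, r6, derive swims(node1), has_feathers(c), blue(c).
Round 2 — r4, derive metal(node1).
Round 3 — r3, r7, derive flies(c), red(c).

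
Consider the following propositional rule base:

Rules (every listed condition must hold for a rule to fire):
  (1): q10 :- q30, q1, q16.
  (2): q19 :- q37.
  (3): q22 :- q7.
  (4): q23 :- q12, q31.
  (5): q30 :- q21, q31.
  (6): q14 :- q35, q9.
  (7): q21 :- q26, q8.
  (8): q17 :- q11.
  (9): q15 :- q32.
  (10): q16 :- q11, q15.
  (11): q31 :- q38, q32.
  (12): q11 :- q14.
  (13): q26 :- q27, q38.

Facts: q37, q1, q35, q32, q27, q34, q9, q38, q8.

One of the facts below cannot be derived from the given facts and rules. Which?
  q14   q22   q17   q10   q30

[1] (2) [q19 :- q37.]; (6) [q14 :- q35, q9.]; (9) [q15 :- q32.]; (11) [q31 :- q38, q32.]; (13) [q26 :- q27, q38.]. ⇒ new: q19, q14, q15, q31, q26.
[2] (7) [q21 :- q26, q8.]; (12) [q11 :- q14.]. ⇒ new: q21, q11.
[3] (5) [q30 :- q21, q31.]; (8) [q17 :- q11.]; (10) [q16 :- q11, q15.]. ⇒ new: q30, q17, q16.
[4] (1) [q10 :- q30, q1, q16.]. ⇒ new: q10.
Derived: q10 (round 4), q30 (round 3), q14 (round 1), q17 (round 3). q22 never appears in any round.

q22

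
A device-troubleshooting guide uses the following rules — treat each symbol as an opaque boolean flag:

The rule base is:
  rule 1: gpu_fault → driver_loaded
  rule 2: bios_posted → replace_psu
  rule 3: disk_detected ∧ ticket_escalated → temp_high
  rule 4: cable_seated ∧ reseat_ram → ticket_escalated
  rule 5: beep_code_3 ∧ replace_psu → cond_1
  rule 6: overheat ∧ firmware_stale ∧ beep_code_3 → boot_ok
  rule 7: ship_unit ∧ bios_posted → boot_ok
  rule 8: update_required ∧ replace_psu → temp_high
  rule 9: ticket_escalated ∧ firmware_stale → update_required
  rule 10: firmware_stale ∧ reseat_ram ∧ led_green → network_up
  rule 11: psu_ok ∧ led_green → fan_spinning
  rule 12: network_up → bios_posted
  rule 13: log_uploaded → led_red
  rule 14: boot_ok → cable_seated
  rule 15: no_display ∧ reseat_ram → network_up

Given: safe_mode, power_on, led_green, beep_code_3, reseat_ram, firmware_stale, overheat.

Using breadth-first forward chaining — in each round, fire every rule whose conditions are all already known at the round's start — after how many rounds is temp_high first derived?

Round 1 — rule 6, rule 10, derive boot_ok, network_up.
Round 2 — rule 12, rule 14, derive bios_posted, cable_seated.
Round 3 — rule 2, rule 4, derive replace_psu, ticket_escalated.
Round 4 — rule 5, rule 9, derive cond_1, update_required.
Round 5 — rule 8, derive temp_high.
temp_high first appears in round 5.

5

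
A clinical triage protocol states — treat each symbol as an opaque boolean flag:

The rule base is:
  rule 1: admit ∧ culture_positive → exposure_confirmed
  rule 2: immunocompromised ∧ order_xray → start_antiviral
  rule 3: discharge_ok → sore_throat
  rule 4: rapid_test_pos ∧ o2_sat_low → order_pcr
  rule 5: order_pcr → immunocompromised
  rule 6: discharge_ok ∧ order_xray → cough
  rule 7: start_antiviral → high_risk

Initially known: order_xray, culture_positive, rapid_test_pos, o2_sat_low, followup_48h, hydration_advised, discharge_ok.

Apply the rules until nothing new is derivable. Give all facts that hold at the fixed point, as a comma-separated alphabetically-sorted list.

cough, culture_positive, discharge_ok, followup_48h, high_risk, hydration_advised, immunocompromised, o2_sat_low, order_pcr, order_xray, rapid_test_pos, sore_throat, start_antiviral

Round 1 fires rule 3, rule 4, rule 6, giving sore_throat, order_pcr, cough.
Round 2 fires rule 5, giving immunocompromised.
Round 3 fires rule 2, giving start_antiviral.
Round 4 fires rule 7, giving high_risk.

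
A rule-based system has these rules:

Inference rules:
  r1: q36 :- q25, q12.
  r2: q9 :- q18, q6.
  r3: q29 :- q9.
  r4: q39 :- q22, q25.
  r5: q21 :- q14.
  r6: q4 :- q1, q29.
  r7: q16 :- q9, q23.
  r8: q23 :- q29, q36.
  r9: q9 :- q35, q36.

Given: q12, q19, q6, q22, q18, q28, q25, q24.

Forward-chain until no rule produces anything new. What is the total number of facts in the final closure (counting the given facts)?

14

Round 1: r1 [q36 :- q25, q12.]; r2 [q9 :- q18, q6.]; r4 [q39 :- q22, q25.]. New: q36, q9, q39.
Round 2: r3 [q29 :- q9.]. New: q29.
Round 3: r8 [q23 :- q29, q36.]. New: q23.
Round 4: r7 [q16 :- q9, q23.]. New: q16.
Closure: {q12, q16, q18, q19, q22, q23, q24, q25, q28, q29, q36, q39, q6, q9} — 14 facts.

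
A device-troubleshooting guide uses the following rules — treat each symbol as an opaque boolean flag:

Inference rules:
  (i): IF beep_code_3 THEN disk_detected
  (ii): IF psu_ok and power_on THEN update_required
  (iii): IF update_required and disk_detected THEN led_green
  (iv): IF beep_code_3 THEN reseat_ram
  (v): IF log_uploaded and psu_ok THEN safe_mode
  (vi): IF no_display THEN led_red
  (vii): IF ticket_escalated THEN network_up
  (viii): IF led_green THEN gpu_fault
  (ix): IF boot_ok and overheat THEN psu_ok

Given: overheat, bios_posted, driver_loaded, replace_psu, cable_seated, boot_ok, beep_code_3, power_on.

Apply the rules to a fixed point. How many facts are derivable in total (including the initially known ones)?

14

[1] (i) [IF beep_code_3 THEN disk_detected]; (iv) [IF beep_code_3 THEN reseat_ram]; (ix) [IF boot_ok and overheat THEN psu_ok]. ⇒ new: disk_detected, reseat_ram, psu_ok.
[2] (ii) [IF psu_ok and power_on THEN update_required]. ⇒ new: update_required.
[3] (iii) [IF update_required and disk_detected THEN led_green]. ⇒ new: led_green.
[4] (viii) [IF led_green THEN gpu_fault]. ⇒ new: gpu_fault.
Closure: {beep_code_3, bios_posted, boot_ok, cable_seated, disk_detected, driver_loaded, gpu_fault, led_green, overheat, power_on, psu_ok, replace_psu, reseat_ram, update_required} — 14 facts.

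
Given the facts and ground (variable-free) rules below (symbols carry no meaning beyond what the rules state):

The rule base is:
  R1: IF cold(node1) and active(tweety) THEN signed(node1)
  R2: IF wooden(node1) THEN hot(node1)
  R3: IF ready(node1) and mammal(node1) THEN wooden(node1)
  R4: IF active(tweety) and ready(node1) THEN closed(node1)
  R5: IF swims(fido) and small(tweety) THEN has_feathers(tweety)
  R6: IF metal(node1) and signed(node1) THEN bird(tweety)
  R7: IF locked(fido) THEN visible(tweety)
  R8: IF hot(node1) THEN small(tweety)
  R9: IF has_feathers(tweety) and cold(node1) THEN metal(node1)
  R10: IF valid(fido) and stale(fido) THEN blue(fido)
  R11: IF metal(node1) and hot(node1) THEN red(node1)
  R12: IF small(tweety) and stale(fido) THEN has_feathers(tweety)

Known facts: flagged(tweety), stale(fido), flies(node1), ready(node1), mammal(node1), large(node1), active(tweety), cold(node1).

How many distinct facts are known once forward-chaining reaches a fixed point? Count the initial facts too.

17

Round 1: R1 [IF cold(node1) and active(tweety) THEN signed(node1)]; R3 [IF ready(node1) and mammal(node1) THEN wooden(node1)]; R4 [IF active(tweety) and ready(node1) THEN closed(node1)]. New: signed(node1), wooden(node1), closed(node1).
Round 2: R2 [IF wooden(node1) THEN hot(node1)]. New: hot(node1).
Round 3: R8 [IF hot(node1) THEN small(tweety)]. New: small(tweety).
Round 4: R12 [IF small(tweety) and stale(fido) THEN has_feathers(tweety)]. New: has_feathers(tweety).
Round 5: R9 [IF has_feathers(tweety) and cold(node1) THEN metal(node1)]. New: metal(node1).
Round 6: R6 [IF metal(node1) and signed(node1) THEN bird(tweety)]; R11 [IF metal(node1) and hot(node1) THEN red(node1)]. New: bird(tweety), red(node1).
Closure: {active(tweety), bird(tweety), closed(node1), cold(node1), flagged(tweety), flies(node1), has_feathers(tweety), hot(node1), large(node1), mammal(node1), metal(node1), ready(node1), red(node1), signed(node1), small(tweety), stale(fido), wooden(node1)} — 17 facts.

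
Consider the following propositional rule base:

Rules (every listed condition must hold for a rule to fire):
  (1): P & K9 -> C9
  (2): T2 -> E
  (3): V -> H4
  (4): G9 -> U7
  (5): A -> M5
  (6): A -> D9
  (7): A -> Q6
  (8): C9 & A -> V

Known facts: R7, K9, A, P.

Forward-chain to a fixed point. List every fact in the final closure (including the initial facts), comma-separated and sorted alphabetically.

A, C9, D9, H4, K9, M5, P, Q6, R7, V

Round 1: (1) [P & K9 -> C9]; (5) [A -> M5]; (6) [A -> D9]; (7) [A -> Q6]. New: C9, M5, D9, Q6.
Round 2: (8) [C9 & A -> V]. New: V.
Round 3: (3) [V -> H4]. New: H4.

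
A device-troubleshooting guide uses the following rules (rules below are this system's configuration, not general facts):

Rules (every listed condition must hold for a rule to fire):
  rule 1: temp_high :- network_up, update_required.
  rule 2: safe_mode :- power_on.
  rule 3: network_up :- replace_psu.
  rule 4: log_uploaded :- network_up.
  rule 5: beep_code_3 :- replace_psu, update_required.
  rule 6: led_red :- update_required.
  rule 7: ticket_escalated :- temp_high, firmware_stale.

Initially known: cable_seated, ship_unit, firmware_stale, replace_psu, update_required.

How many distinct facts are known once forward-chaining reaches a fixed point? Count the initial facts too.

11

Round 1: rule 3 [network_up :- replace_psu.]; rule 5 [beep_code_3 :- replace_psu, update_required.]; rule 6 [led_red :- update_required.]. New: network_up, beep_code_3, led_red.
Round 2: rule 1 [temp_high :- network_up, update_required.]; rule 4 [log_uploaded :- network_up.]. New: temp_high, log_uploaded.
Round 3: rule 7 [ticket_escalated :- temp_high, firmware_stale.]. New: ticket_escalated.
Closure: {beep_code_3, cable_seated, firmware_stale, led_red, log_uploaded, network_up, replace_psu, ship_unit, temp_high, ticket_escalated, update_required} — 11 facts.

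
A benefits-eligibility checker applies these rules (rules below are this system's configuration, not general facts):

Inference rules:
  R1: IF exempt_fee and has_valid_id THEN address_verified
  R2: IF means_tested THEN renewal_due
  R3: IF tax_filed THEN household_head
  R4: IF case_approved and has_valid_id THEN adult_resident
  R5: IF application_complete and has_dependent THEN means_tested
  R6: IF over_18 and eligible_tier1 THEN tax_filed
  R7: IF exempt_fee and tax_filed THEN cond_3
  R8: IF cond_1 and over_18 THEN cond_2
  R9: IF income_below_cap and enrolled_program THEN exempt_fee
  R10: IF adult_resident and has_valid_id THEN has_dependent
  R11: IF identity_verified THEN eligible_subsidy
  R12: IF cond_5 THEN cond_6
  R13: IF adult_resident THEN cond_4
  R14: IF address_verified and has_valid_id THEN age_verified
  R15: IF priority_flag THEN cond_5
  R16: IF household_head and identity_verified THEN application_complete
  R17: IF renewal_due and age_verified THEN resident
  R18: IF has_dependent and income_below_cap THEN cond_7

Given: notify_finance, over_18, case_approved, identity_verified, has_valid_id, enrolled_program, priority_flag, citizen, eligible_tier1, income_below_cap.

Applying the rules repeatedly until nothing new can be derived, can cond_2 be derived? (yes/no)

Round 1: R4 [IF case_approved and has_valid_id THEN adult_resident]; R6 [IF over_18 and eligible_tier1 THEN tax_filed]; R9 [IF income_below_cap and enrolled_program THEN exempt_fee]; R11 [IF identity_verified THEN eligible_subsidy]; R15 [IF priority_flag THEN cond_5]. New: adult_resident, tax_filed, exempt_fee, eligible_subsidy, cond_5.
Round 2: R1 [IF exempt_fee and has_valid_id THEN address_verified]; R3 [IF tax_filed THEN household_head]; R7 [IF exempt_fee and tax_filed THEN cond_3]; R10 [IF adult_resident and has_valid_id THEN has_dependent]; R12 [IF cond_5 THEN cond_6]; R13 [IF adult_resident THEN cond_4]. New: address_verified, household_head, cond_3, has_dependent, cond_6, cond_4.
Round 3: R14 [IF address_verified and has_valid_id THEN age_verified]; R16 [IF household_head and identity_verified THEN application_complete]; R18 [IF has_dependent and income_below_cap THEN cond_7]. New: age_verified, application_complete, cond_7.
Round 4: R5 [IF application_complete and has_dependent THEN means_tested]. New: means_tested.
Round 5: R2 [IF means_tested THEN renewal_due]. New: renewal_due.
Round 6: R17 [IF renewal_due and age_verified THEN resident]. New: resident.
Fixed point reached. cond_2 is concluded only by R8; R8 needs cond_1 (never derived).

no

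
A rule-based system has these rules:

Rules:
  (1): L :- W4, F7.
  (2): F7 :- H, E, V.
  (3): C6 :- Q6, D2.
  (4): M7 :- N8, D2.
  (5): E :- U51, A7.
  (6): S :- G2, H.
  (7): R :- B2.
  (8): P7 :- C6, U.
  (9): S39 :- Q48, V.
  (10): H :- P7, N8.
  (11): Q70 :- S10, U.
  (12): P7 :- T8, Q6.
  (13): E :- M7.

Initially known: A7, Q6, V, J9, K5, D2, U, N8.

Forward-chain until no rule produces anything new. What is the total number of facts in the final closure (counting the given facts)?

14

Round 1: (3) [C6 :- Q6, D2.]; (4) [M7 :- N8, D2.]. Adds C6, M7.
Round 2: (8) [P7 :- C6, U.]; (13) [E :- M7.]. Adds P7, E.
Round 3: (10) [H :- P7, N8.]. Adds H.
Round 4: (2) [F7 :- H, E, V.]. Adds F7.
Closure: {A7, C6, D2, E, F7, H, J9, K5, M7, N8, P7, Q6, U, V} — 14 facts.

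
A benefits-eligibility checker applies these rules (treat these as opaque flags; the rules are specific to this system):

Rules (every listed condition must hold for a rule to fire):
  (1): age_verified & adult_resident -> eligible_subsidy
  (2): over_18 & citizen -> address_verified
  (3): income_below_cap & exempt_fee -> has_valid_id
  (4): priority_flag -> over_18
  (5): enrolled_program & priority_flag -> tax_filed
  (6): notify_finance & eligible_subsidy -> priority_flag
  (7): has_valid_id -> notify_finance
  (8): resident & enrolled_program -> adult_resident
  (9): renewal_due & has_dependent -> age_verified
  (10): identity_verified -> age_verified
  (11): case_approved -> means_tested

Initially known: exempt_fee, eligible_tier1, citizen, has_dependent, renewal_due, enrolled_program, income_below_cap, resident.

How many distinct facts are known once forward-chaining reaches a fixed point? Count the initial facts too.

[1] (3) [income_below_cap & exempt_fee -> has_valid_id]; (8) [resident & enrolled_program -> adult_resident]; (9) [renewal_due & has_dependent -> age_verified]. ⇒ new: has_valid_id, adult_resident, age_verified.
[2] (1) [age_verified & adult_resident -> eligible_subsidy]; (7) [has_valid_id -> notify_finance]. ⇒ new: eligible_subsidy, notify_finance.
[3] (6) [notify_finance & eligible_subsidy -> priority_flag]. ⇒ new: priority_flag.
[4] (4) [priority_flag -> over_18]; (5) [enrolled_program & priority_flag -> tax_filed]. ⇒ new: over_18, tax_filed.
[5] (2) [over_18 & citizen -> address_verified]. ⇒ new: address_verified.
Closure: {address_verified, adult_resident, age_verified, citizen, eligible_subsidy, eligible_tier1, enrolled_program, exempt_fee, has_dependent, has_valid_id, income_below_cap, notify_finance, over_18, priority_flag, renewal_due, resident, tax_filed} — 17 facts.

17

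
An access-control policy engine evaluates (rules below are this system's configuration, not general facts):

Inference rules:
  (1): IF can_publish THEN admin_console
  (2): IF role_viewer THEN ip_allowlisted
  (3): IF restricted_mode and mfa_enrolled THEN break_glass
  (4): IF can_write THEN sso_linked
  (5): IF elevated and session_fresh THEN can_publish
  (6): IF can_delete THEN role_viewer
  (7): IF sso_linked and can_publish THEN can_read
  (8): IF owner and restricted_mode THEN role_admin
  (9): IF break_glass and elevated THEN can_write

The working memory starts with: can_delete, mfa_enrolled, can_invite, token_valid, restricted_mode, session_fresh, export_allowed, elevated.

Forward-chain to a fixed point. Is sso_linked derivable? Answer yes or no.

Round 1 — (3), (5), (6), derive break_glass, can_publish, role_viewer.
Round 2 — (1), (2), (9), derive admin_console, ip_allowlisted, can_write.
Round 3 — (4), derive sso_linked.
Round 4 — (7), derive can_read.
sso_linked appears in round 3, so it is derivable.

yes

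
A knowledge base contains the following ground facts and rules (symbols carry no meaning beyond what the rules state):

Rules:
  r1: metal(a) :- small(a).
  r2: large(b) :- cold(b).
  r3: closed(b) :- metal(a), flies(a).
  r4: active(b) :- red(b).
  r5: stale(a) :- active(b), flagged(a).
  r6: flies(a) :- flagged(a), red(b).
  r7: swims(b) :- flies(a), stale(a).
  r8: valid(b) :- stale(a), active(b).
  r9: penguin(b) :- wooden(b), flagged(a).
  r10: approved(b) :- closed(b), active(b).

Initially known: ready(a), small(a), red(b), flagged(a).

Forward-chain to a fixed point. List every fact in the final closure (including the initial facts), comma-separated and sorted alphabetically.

Round 1 — r1, r4, r6, derive metal(a), active(b), flies(a).
Round 2 — r3, r5, derive closed(b), stale(a).
Round 3 — r7, r8, r10, derive swims(b), valid(b), approved(b).

active(b), approved(b), closed(b), flagged(a), flies(a), metal(a), ready(a), red(b), small(a), stale(a), swims(b), valid(b)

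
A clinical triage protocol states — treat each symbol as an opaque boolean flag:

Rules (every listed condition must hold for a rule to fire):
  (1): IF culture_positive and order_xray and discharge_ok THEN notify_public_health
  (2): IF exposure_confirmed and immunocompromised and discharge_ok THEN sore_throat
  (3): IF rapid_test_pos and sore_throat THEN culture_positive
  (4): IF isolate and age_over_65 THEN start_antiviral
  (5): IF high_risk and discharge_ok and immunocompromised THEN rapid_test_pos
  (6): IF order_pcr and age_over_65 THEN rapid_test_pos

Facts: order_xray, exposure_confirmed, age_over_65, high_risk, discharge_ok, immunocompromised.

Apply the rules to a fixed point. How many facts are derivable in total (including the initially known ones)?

10

Round 1 — (2), (5), derive sore_throat, rapid_test_pos.
Round 2 — (3), derive culture_positive.
Round 3 — (1), derive notify_public_health.
Closure: {age_over_65, culture_positive, discharge_ok, exposure_confirmed, high_risk, immunocompromised, notify_public_health, order_xray, rapid_test_pos, sore_throat} — 10 facts.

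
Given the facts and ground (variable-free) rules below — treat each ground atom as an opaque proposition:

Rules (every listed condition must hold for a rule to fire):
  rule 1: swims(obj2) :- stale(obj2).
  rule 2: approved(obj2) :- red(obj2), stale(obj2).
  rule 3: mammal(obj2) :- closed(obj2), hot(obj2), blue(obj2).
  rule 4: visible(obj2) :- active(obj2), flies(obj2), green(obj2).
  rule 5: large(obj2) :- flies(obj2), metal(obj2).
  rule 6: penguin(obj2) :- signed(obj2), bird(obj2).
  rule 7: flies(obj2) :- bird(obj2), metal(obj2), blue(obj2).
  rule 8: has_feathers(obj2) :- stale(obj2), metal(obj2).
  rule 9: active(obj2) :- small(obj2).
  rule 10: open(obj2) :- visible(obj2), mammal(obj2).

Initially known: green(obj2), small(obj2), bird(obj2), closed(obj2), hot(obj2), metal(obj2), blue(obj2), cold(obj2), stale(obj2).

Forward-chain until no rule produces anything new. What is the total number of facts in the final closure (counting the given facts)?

Round 1 — rule 1, rule 3, rule 7, rule 8, rule 9, derive swims(obj2), mammal(obj2), flies(obj2), has_feathers(obj2), active(obj2).
Round 2 — rule 4, rule 5, derive visible(obj2), large(obj2).
Round 3 — rule 10, derive open(obj2).
Closure: {active(obj2), bird(obj2), blue(obj2), closed(obj2), cold(obj2), flies(obj2), green(obj2), has_feathers(obj2), hot(obj2), large(obj2), mammal(obj2), metal(obj2), open(obj2), small(obj2), stale(obj2), swims(obj2), visible(obj2)} — 17 facts.

17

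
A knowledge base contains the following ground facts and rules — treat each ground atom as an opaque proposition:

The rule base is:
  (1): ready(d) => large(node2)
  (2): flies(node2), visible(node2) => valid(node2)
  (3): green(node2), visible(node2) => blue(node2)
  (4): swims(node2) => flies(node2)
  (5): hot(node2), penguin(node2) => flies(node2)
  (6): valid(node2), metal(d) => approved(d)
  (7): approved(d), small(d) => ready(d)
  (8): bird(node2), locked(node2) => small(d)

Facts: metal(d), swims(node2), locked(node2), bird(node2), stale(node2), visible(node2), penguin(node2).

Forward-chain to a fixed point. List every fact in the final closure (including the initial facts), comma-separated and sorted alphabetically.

Round 1: (4) [swims(node2) => flies(node2)]; (8) [bird(node2), locked(node2) => small(d)]. Adds flies(node2), small(d).
Round 2: (2) [flies(node2), visible(node2) => valid(node2)]. Adds valid(node2).
Round 3: (6) [valid(node2), metal(d) => approved(d)]. Adds approved(d).
Round 4: (7) [approved(d), small(d) => ready(d)]. Adds ready(d).
Round 5: (1) [ready(d) => large(node2)]. Adds large(node2).

approved(d), bird(node2), flies(node2), large(node2), locked(node2), metal(d), penguin(node2), ready(d), small(d), stale(node2), swims(node2), valid(node2), visible(node2)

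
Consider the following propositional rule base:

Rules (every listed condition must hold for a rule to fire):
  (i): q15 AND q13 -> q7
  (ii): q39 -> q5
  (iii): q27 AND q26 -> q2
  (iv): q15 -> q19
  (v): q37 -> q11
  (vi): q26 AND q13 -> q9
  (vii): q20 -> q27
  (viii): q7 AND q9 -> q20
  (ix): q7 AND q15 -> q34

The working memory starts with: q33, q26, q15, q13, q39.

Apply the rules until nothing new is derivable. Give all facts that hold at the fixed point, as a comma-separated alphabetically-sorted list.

q13, q15, q19, q2, q20, q26, q27, q33, q34, q39, q5, q7, q9

Round 1 — (i), (ii), (iv), (vi), derive q7, q5, q19, q9.
Round 2 — (viii), (ix), derive q20, q34.
Round 3 — (vii), derive q27.
Round 4 — (iii), derive q2.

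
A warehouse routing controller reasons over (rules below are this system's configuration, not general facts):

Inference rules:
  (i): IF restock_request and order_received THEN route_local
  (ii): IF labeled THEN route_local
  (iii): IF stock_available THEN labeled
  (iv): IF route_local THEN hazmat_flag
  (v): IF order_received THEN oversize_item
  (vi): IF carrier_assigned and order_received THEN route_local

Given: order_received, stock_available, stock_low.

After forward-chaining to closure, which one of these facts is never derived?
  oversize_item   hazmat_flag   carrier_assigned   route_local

[1] (iii) [IF stock_available THEN labeled]; (v) [IF order_received THEN oversize_item]. ⇒ new: labeled, oversize_item.
[2] (ii) [IF labeled THEN route_local]. ⇒ new: route_local.
[3] (iv) [IF route_local THEN hazmat_flag]. ⇒ new: hazmat_flag.
Derived: oversize_item (round 1), route_local (round 2), hazmat_flag (round 3). carrier_assigned never appears in any round.

carrier_assigned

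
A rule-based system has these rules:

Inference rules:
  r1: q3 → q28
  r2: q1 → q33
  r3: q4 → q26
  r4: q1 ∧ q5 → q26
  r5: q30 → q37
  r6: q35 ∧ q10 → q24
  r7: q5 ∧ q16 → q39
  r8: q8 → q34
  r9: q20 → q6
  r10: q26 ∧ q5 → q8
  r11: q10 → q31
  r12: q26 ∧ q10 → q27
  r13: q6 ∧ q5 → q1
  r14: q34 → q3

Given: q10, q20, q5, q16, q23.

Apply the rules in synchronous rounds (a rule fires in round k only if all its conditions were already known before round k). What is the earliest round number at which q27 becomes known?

4

Round 1: r7 [q5 ∧ q16 → q39]; r9 [q20 → q6]; r11 [q10 → q31]. Adds q39, q6, q31.
Round 2: r13 [q6 ∧ q5 → q1]. Adds q1.
Round 3: r2 [q1 → q33]; r4 [q1 ∧ q5 → q26]. Adds q33, q26.
Round 4: r10 [q26 ∧ q5 → q8]; r12 [q26 ∧ q10 → q27]. Adds q8, q27.
q27 first appears in round 4.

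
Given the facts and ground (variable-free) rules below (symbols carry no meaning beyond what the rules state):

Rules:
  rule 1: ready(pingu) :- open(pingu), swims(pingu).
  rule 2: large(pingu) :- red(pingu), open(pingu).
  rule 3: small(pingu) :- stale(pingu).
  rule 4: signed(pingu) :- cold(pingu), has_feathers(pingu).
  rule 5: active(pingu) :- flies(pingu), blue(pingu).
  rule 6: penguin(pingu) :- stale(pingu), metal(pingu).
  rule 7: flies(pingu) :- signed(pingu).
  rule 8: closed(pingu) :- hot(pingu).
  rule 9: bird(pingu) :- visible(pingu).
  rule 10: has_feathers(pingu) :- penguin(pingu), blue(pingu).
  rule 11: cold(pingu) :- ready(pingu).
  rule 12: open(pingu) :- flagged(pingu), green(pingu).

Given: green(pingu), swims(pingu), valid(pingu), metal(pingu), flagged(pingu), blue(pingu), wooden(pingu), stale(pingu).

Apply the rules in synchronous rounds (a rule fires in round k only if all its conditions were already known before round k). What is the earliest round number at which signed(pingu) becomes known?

Round 1: rule 3 [small(pingu) :- stale(pingu).]; rule 6 [penguin(pingu) :- stale(pingu), metal(pingu).]; rule 12 [open(pingu) :- flagged(pingu), green(pingu).]. Adds small(pingu), penguin(pingu), open(pingu).
Round 2: rule 1 [ready(pingu) :- open(pingu), swims(pingu).]; rule 10 [has_feathers(pingu) :- penguin(pingu), blue(pingu).]. Adds ready(pingu), has_feathers(pingu).
Round 3: rule 11 [cold(pingu) :- ready(pingu).]. Adds cold(pingu).
Round 4: rule 4 [signed(pingu) :- cold(pingu), has_feathers(pingu).]. Adds signed(pingu).
signed(pingu) first appears in round 4.

4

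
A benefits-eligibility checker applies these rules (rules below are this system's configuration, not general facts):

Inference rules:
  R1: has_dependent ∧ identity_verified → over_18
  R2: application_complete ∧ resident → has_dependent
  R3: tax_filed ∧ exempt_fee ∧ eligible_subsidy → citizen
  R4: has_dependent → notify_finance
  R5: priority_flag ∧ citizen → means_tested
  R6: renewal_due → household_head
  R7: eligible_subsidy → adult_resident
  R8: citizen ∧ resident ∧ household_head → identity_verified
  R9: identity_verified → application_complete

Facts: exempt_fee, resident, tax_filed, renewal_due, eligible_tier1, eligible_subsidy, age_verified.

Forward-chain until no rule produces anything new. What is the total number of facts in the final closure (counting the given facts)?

15

Round 1 fires R3, R6, R7, giving citizen, household_head, adult_resident.
Round 2 fires R8, giving identity_verified.
Round 3 fires R9, giving application_complete.
Round 4 fires R2, giving has_dependent.
Round 5 fires R1, R4, giving over_18, notify_finance.
Closure: {adult_resident, age_verified, application_complete, citizen, eligible_subsidy, eligible_tier1, exempt_fee, has_dependent, household_head, identity_verified, notify_finance, over_18, renewal_due, resident, tax_filed} — 15 facts.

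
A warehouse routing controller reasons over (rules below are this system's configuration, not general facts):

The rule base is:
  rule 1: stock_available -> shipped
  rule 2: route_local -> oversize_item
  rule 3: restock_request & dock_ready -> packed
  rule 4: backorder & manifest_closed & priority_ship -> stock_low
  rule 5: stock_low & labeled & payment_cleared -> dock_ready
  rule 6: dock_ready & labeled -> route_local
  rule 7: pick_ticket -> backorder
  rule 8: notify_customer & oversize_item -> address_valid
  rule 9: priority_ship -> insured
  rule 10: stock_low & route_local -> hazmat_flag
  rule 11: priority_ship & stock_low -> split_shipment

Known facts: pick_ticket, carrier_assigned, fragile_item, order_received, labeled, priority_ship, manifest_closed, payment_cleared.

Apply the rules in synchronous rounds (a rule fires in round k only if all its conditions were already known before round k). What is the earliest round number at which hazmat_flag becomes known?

5

Round 1 — rule 7, rule 9, derive backorder, insured.
Round 2 — rule 4, derive stock_low.
Round 3 — rule 5, rule 11, derive dock_ready, split_shipment.
Round 4 — rule 6, derive route_local.
Round 5 — rule 2, rule 10, derive oversize_item, hazmat_flag.
hazmat_flag first appears in round 5.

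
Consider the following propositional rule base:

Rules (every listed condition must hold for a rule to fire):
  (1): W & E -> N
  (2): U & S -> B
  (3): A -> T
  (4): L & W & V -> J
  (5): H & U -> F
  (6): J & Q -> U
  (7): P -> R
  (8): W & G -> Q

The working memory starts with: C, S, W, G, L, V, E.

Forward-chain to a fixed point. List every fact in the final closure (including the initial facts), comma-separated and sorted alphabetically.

Round 1: (1) [W & E -> N]; (4) [L & W & V -> J]; (8) [W & G -> Q]. New: N, J, Q.
Round 2: (6) [J & Q -> U]. New: U.
Round 3: (2) [U & S -> B]. New: B.

B, C, E, G, J, L, N, Q, S, U, V, W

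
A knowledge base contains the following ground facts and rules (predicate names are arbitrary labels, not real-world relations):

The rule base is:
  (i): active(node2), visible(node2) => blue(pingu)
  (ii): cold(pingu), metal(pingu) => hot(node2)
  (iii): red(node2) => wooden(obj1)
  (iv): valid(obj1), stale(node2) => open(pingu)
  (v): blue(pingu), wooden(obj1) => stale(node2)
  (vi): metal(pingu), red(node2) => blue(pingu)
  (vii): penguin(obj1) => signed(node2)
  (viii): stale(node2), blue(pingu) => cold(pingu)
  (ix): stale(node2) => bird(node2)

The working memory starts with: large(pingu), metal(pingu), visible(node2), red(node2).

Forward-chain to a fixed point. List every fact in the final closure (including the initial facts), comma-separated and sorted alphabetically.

Round 1 — (iii), (vi), derive wooden(obj1), blue(pingu).
Round 2 — (v), derive stale(node2).
Round 3 — (viii), (ix), derive cold(pingu), bird(node2).
Round 4 — (ii), derive hot(node2).

bird(node2), blue(pingu), cold(pingu), hot(node2), large(pingu), metal(pingu), red(node2), stale(node2), visible(node2), wooden(obj1)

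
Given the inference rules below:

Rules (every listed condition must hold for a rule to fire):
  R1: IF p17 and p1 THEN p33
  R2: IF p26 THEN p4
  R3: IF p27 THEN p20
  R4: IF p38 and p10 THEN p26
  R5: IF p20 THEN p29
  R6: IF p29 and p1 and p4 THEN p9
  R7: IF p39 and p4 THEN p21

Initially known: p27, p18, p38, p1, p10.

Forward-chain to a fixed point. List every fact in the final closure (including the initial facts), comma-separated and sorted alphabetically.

p1, p10, p18, p20, p26, p27, p29, p38, p4, p9

Round 1 — R3, R4, derive p20, p26.
Round 2 — R2, R5, derive p4, p29.
Round 3 — R6, derive p9.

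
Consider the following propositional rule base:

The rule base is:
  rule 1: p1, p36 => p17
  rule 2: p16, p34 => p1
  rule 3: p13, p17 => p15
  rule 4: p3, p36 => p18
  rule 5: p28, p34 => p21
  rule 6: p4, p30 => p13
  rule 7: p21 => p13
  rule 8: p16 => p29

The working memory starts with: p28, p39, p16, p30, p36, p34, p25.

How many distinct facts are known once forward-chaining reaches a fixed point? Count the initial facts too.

Round 1: rule 2 [p16, p34 => p1]; rule 5 [p28, p34 => p21]; rule 8 [p16 => p29]. New: p1, p21, p29.
Round 2: rule 1 [p1, p36 => p17]; rule 7 [p21 => p13]. New: p17, p13.
Round 3: rule 3 [p13, p17 => p15]. New: p15.
Closure: {p1, p13, p15, p16, p17, p21, p25, p28, p29, p30, p34, p36, p39} — 13 facts.

13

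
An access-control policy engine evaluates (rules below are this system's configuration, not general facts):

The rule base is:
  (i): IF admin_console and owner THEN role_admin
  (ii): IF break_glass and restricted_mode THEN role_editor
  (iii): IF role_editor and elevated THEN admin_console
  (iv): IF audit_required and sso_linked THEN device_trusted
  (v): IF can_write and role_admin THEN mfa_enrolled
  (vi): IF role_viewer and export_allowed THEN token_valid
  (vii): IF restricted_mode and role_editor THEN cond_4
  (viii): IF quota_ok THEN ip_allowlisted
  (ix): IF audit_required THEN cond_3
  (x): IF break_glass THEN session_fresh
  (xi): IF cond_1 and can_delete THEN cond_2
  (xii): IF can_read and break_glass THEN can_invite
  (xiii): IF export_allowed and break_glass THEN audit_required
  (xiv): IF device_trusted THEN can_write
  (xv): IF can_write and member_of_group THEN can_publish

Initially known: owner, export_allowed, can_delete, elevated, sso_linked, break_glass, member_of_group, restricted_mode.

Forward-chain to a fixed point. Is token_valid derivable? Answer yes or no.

Round 1: (ii) [IF break_glass and restricted_mode THEN role_editor]; (x) [IF break_glass THEN session_fresh]; (xiii) [IF export_allowed and break_glass THEN audit_required]. Adds role_editor, session_fresh, audit_required.
Round 2: (iii) [IF role_editor and elevated THEN admin_console]; (iv) [IF audit_required and sso_linked THEN device_trusted]; (vii) [IF restricted_mode and role_editor THEN cond_4]; (ix) [IF audit_required THEN cond_3]. Adds admin_console, device_trusted, cond_4, cond_3.
Round 3: (i) [IF admin_console and owner THEN role_admin]; (xiv) [IF device_trusted THEN can_write]. Adds role_admin, can_write.
Round 4: (v) [IF can_write and role_admin THEN mfa_enrolled]; (xv) [IF can_write and member_of_group THEN can_publish]. Adds mfa_enrolled, can_publish.
Fixed point reached. token_valid is concluded only by (vi); (vi) needs role_viewer (never derived).

no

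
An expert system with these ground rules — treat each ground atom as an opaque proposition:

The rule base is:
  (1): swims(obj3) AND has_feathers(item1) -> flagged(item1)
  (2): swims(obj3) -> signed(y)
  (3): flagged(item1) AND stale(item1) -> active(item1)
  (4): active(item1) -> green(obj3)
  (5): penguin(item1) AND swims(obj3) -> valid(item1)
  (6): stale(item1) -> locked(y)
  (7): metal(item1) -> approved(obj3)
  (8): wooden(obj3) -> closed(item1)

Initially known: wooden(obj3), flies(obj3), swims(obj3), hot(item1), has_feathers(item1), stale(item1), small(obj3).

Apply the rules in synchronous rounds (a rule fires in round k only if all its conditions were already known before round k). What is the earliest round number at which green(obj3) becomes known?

3

Round 1: (1) [swims(obj3) AND has_feathers(item1) -> flagged(item1)]; (2) [swims(obj3) -> signed(y)]; (6) [stale(item1) -> locked(y)]; (8) [wooden(obj3) -> closed(item1)]. Adds flagged(item1), signed(y), locked(y), closed(item1).
Round 2: (3) [flagged(item1) AND stale(item1) -> active(item1)]. Adds active(item1).
Round 3: (4) [active(item1) -> green(obj3)]. Adds green(obj3).
green(obj3) first appears in round 3.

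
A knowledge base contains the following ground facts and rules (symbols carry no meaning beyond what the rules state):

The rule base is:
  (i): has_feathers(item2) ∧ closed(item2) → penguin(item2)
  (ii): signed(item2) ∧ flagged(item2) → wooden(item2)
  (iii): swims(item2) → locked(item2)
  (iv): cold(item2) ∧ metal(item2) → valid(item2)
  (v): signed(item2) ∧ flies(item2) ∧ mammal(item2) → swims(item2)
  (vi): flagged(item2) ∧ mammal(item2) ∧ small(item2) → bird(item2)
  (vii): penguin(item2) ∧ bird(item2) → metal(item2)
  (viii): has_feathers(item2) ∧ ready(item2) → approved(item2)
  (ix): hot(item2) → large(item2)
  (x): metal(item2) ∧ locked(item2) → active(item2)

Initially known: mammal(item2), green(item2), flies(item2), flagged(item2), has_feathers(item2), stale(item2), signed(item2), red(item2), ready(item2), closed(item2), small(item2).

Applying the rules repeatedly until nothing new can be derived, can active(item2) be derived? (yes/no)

yes

Round 1: (i) [has_feathers(item2) ∧ closed(item2) → penguin(item2)]; (ii) [signed(item2) ∧ flagged(item2) → wooden(item2)]; (v) [signed(item2) ∧ flies(item2) ∧ mammal(item2) → swims(item2)]; (vi) [flagged(item2) ∧ mammal(item2) ∧ small(item2) → bird(item2)]; (viii) [has_feathers(item2) ∧ ready(item2) → approved(item2)]. Adds penguin(item2), wooden(item2), swims(item2), bird(item2), approved(item2).
Round 2: (iii) [swims(item2) → locked(item2)]; (vii) [penguin(item2) ∧ bird(item2) → metal(item2)]. Adds locked(item2), metal(item2).
Round 3: (x) [metal(item2) ∧ locked(item2) → active(item2)]. Adds active(item2).
active(item2) appears in round 3, so it is derivable.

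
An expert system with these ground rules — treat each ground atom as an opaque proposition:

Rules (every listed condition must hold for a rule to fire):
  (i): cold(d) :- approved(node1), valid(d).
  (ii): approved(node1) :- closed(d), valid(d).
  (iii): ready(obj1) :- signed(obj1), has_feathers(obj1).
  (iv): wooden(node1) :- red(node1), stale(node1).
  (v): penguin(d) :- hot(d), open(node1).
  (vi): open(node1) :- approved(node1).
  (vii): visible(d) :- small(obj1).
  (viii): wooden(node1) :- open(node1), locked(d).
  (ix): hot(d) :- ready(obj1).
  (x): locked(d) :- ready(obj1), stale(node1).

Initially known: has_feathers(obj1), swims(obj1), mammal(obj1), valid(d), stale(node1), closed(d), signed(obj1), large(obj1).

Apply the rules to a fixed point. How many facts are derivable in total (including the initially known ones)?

16

Round 1: (ii) [approved(node1) :- closed(d), valid(d).]; (iii) [ready(obj1) :- signed(obj1), has_feathers(obj1).]. New: approved(node1), ready(obj1).
Round 2: (i) [cold(d) :- approved(node1), valid(d).]; (vi) [open(node1) :- approved(node1).]; (ix) [hot(d) :- ready(obj1).]; (x) [locked(d) :- ready(obj1), stale(node1).]. New: cold(d), open(node1), hot(d), locked(d).
Round 3: (v) [penguin(d) :- hot(d), open(node1).]; (viii) [wooden(node1) :- open(node1), locked(d).]. New: penguin(d), wooden(node1).
Closure: {approved(node1), closed(d), cold(d), has_feathers(obj1), hot(d), large(obj1), locked(d), mammal(obj1), open(node1), penguin(d), ready(obj1), signed(obj1), stale(node1), swims(obj1), valid(d), wooden(node1)} — 16 facts.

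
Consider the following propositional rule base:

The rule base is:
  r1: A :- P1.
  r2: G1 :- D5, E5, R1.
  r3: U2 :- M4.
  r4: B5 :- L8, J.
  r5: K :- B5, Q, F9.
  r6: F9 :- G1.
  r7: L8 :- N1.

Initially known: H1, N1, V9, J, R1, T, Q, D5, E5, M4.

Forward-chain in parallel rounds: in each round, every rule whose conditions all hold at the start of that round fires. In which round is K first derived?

Round 1 fires r2, r3, r7, giving G1, U2, L8.
Round 2 fires r4, r6, giving B5, F9.
Round 3 fires r5, giving K.
K first appears in round 3.

3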